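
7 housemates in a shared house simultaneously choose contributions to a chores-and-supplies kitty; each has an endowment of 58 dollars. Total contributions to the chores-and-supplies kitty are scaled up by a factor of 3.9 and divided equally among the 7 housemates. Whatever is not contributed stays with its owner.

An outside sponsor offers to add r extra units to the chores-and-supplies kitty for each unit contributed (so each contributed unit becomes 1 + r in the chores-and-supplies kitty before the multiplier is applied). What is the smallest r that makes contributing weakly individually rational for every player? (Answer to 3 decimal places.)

With matching at rate r, one contributed unit becomes (1 + r) in the chores-and-supplies kitty and returns 3.9 × (1 + r) / 7 to the contributor.
Setting this equal to 1: 1 + r = 7/3.9 = 1.7949.
So the minimum matching rate is r = 1.7949 − 1 = 0.795.

0.795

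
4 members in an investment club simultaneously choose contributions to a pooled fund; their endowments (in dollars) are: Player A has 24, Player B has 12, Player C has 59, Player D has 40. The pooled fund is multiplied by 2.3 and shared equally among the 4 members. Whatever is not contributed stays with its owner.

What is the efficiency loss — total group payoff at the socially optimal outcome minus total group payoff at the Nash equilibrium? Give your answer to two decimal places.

175.50 dollars

The private return per contributed unit is 2.3/4 = 0.5750 < 1 for every player regardless of endowment, so the Nash equilibrium is zero contribution and the group total is Σ E_j = 24 + 12 + 59 + 40 = 135.
Each contributed unit returns 2.300 to the group, so the social optimum is full contribution by everyone: group total = 2.300 × 135 = 310.50.
Efficiency loss = (2.300 − 1) × 135 = 175.50.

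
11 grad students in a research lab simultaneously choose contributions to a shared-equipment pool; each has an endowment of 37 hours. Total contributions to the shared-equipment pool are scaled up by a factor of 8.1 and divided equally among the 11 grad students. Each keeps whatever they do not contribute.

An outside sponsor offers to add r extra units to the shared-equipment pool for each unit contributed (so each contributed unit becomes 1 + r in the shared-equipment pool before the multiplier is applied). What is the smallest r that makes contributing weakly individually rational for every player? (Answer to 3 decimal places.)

0.358

With matching at rate r, one contributed unit becomes (1 + r) in the shared-equipment pool and returns 8.1 × (1 + r) / 11 to the contributor.
Setting this equal to 1: 1 + r = 11/8.1 = 1.3580.
So the minimum matching rate is r = 1.3580 − 1 = 0.358.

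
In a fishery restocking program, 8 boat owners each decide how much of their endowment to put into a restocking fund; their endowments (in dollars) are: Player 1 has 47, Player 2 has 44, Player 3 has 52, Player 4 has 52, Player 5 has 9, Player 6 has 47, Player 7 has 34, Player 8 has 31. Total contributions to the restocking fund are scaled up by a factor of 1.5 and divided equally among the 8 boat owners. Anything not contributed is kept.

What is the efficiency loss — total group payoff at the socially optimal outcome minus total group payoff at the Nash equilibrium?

158.00 dollars

The private return per contributed unit is 1.5/8 = 0.1875 < 1 for every player regardless of endowment, so the Nash equilibrium is zero contribution and the group total is Σ E_j = 47 + 44 + 52 + 52 + 9 + 47 + 34 + 31 = 316.
Each contributed unit returns 1.500 to the group, so the social optimum is full contribution by everyone: group total = 1.500 × 316 = 474.00.
Efficiency loss = (1.500 − 1) × 316 = 158.00.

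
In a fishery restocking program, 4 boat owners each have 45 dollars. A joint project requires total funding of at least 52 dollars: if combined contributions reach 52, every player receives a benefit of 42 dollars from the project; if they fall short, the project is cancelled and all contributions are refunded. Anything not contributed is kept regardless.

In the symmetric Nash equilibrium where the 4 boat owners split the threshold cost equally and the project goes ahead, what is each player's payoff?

Equal share of the threshold: 52/4 = 13.
At this profile no one gains by cutting their contribution: any cut drops the total below 52, the project is cancelled, contributions are refunded, and the deviator ends with 45, which is less than 45 − 13 + 42 = 74. Contributing more than 13 just wastes the excess. So contributing exactly 13 is a best response.
Each player's payoff: 45 − 13 + 42 = 74.

74 dollars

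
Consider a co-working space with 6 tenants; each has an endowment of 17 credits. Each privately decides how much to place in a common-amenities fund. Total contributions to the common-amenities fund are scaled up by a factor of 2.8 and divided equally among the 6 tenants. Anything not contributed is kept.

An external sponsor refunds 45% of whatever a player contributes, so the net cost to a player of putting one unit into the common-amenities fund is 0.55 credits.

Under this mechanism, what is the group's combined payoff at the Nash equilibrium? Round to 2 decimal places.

102.00 credits

Even with the mechanism, each unit contributed returns only (2.8/6) / 0.55 = 0.8485 per unit of net cost, so contributing nothing is still dominant.
At the Nash equilibrium no one contributes; group total payoff = 6 × 17 = 102.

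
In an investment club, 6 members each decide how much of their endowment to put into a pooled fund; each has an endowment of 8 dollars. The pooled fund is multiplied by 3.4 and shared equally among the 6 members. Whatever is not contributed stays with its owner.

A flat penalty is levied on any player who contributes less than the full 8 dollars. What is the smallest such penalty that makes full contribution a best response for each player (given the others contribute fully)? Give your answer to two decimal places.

3.47 dollars

Given the others contribute fully, the best deviation is to contribute 0 (any partial contribution still incurs the fine and gives up units whose private return 0.5667 is below 1).
Deviating from 8 to 0 saves 8 dollars but forfeits the deviator's share of the drop in the pooled fund: 3.4/6 × 8 = 4.53.
So the deviation gain is 8 − 4.53 = 3.47, and the fine must be at least 3.47 dollars to wipe it out.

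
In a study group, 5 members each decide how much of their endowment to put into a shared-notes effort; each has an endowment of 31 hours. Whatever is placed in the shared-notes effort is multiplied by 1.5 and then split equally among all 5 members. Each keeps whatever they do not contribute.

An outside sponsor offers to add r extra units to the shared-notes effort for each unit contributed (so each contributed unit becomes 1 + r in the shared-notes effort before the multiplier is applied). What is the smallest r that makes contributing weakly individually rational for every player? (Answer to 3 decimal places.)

With matching at rate r, one contributed unit becomes (1 + r) in the shared-notes effort and returns 1.5 × (1 + r) / 5 to the contributor.
Setting this equal to 1: 1 + r = 5/1.5 = 3.3333.
So the minimum matching rate is r = 3.3333 − 1 = 2.333.

2.333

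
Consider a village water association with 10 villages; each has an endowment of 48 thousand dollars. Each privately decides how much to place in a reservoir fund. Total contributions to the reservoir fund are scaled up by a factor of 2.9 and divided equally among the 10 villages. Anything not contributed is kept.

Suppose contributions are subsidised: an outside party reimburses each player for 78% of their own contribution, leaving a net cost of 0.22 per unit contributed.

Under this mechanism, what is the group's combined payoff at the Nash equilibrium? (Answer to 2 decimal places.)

1766.40 thousand dollars

Under the mechanism each unit contributed yields (2.9/10) / 0.22 = 1.3182 back to its contributor per unit of net cost, which exceeds 1, making full contribution the dominant choice for everyone.
So the Nash equilibrium is full contribution by all 10; the group earns 10 × (48 × 0.78 + 2.9 × 48) = 1766.40.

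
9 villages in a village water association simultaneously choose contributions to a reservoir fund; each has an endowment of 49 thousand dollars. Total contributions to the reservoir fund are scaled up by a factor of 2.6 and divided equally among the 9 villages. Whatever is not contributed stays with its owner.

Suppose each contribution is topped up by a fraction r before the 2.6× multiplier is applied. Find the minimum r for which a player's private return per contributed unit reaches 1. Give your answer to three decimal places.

2.462

With matching at rate r, one contributed unit becomes (1 + r) in the reservoir fund and returns 2.6 × (1 + r) / 9 to the contributor.
Setting this equal to 1: 1 + r = 9/2.6 = 3.4615.
So the minimum matching rate is r = 3.4615 − 1 = 2.462.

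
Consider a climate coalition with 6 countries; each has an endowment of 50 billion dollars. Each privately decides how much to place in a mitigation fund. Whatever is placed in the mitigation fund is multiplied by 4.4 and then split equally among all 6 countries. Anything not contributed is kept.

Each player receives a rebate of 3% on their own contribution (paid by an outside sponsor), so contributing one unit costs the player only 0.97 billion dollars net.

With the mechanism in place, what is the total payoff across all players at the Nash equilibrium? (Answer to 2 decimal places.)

Even with the mechanism, each unit contributed returns only (4.4/6) / 0.97 = 0.7560 per unit of net cost, so contributing nothing is still dominant.
At the Nash equilibrium no one contributes; group total payoff = 6 × 50 = 300.

300.00 billion dollars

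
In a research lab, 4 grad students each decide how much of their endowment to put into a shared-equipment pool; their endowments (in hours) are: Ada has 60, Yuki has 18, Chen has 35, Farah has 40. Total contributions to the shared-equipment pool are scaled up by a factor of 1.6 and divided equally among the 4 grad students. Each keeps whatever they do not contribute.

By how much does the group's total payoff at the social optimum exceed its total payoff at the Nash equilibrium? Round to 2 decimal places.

The private return per contributed unit is 1.6/4 = 0.4000 < 1 for every player regardless of endowment, so the Nash equilibrium is zero contribution and the group total is Σ E_j = 60 + 18 + 35 + 40 = 153.
Each contributed unit returns 1.600 to the group, so the social optimum is full contribution by everyone: group total = 1.600 × 153 = 244.80.
Efficiency loss = (1.600 − 1) × 153 = 91.80.

91.80 hours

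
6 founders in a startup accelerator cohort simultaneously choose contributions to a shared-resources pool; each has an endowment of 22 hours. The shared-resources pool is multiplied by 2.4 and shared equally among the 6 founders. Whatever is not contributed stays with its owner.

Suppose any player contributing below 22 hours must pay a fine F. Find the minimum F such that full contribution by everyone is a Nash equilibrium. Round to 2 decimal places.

13.20 hours

Given the others contribute fully, the best deviation is to contribute 0 (any partial contribution still incurs the fine and gives up units whose private return 0.4000 is below 1).
Deviating from 22 to 0 saves 22 hours but forfeits the deviator's share of the drop in the shared-resources pool: 2.4/6 × 22 = 8.80.
So the deviation gain is 22 − 8.80 = 13.20, and the fine must be at least 13.20 hours to wipe it out.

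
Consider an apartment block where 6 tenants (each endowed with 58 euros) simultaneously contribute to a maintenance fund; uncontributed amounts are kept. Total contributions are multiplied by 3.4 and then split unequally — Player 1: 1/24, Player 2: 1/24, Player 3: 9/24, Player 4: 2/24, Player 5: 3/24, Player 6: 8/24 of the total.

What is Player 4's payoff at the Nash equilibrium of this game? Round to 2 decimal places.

For player j, contributing a unit is worthwhile iff 3.4 × (j's share) ≥ 1, i.e. iff j's share is at least 0.2941.
Player 3 and Player 6 are above the threshold, contributing 58 each; the remaining 4 contribute 0. Total contributed: 116.
Player 4 keeps 58 and receives 3.4 × 116 × 2/24 = 32.87 from the maintenance fund, for a payoff of 90.87.

90.87 euros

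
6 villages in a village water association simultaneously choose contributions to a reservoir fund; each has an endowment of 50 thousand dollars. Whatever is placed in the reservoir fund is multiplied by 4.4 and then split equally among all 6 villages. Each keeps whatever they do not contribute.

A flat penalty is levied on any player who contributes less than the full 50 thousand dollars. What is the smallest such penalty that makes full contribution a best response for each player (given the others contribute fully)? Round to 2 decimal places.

Given the others contribute fully, the best deviation is to contribute 0 (any partial contribution still incurs the fine and gives up units whose private return 0.7333 is below 1).
Deviating from 50 to 0 saves 50 thousand dollars but forfeits the deviator's share of the drop in the reservoir fund: 4.4/6 × 50 = 36.67.
So the deviation gain is 50 − 36.67 = 13.33, and the fine must be at least 13.33 thousand dollars to wipe it out.

13.33 thousand dollars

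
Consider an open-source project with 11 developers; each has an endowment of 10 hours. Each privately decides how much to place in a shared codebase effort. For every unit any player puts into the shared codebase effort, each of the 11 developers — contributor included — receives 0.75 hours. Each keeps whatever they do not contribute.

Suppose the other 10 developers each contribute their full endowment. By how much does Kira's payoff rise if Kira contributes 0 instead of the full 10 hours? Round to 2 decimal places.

Switching from a contribution of 10 to 0 lets Kira keep an extra 10 hours, but lowers the shared codebase effort by 10, which costs Kira their own share of that drop: 0.75 × 10 = 7.50.
Net gain = 10 − 7.50 = 2.50. The private return per contributed unit (0.75) is below 1, so free-riding is indeed the best response regardless of what the others do.

2.50 hours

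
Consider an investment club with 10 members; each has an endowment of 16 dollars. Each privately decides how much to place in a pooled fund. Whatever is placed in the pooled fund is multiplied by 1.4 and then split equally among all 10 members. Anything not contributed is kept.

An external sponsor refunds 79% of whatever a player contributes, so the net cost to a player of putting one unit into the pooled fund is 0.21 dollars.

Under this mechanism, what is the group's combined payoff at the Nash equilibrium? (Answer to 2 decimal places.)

The effective private return is (1.4/10) / 0.21 = 0.6667, which is still under 1, so the mechanism doesn't change anyone's dominant strategy: zero contribution.
At the Nash equilibrium no one contributes; group total payoff = 10 × 16 = 160.

160.00 dollars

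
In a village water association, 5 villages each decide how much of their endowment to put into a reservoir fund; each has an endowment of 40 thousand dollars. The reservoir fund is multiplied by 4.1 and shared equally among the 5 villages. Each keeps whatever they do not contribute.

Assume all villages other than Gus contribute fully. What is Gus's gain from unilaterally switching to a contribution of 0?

Switching from a contribution of 40 to 0 lets Gus keep an extra 40 thousand dollars, but lowers the reservoir fund by 40, which costs Gus their own share of that drop: 4.1/5 × 40 = 32.80.
Net gain = 40 − 32.80 = 7.20. The private return per contributed unit (0.8200) is below 1, so free-riding is indeed the best response regardless of what the others do.

7.20 thousand dollars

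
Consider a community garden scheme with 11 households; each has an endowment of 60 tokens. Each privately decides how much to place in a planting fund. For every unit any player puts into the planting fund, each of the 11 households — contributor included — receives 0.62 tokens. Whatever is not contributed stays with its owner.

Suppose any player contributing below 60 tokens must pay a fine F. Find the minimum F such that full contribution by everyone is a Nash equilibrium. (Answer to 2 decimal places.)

Given the others contribute fully, the best deviation is to contribute 0 (any partial contribution still incurs the fine and gives up units whose private return 0.62 is below 1).
Deviating from 60 to 0 saves 60 tokens but forfeits the deviator's share of the drop in the planting fund: 0.62 × 60 = 37.20.
So the deviation gain is 60 − 37.20 = 22.80, and the fine must be at least 22.80 tokens to wipe it out.

22.80 tokens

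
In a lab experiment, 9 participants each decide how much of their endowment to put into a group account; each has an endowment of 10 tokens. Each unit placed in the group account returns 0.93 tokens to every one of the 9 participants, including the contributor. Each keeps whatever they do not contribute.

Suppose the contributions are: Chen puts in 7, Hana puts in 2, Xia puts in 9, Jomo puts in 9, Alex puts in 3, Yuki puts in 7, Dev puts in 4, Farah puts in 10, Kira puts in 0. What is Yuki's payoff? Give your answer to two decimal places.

50.43 tokens

Total contributed: 7 + 2 + 9 + 9 + 3 + 7 + 4 + 10 + 0 = 51.
Each receives 0.93 × 51 = 47.43 from the group account.
Yuki keeps 10 − 7 = 3, so Yuki's payoff is 3 + 47.43 = 50.43.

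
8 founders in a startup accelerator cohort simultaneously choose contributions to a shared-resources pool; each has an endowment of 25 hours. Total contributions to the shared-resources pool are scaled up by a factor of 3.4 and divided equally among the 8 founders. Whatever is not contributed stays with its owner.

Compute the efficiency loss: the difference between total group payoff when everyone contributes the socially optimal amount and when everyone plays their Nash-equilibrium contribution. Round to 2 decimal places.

Each contributed unit returns 3.4/8 = 0.4250 to its contributor — below 1 — so contributing 0 is dominant for every player. At the Nash equilibrium everyone keeps their 25, and the group total is 8 × 25 = 200.
Each contributed unit returns 3.400 to the group as a whole (0.4250 to each of 8 players), which exceeds 1, so the social optimum is full contribution: group total = 3.400 × 200 = 680.00.
Efficiency loss = 680.00 − 200 = 480.00.

480.00 hours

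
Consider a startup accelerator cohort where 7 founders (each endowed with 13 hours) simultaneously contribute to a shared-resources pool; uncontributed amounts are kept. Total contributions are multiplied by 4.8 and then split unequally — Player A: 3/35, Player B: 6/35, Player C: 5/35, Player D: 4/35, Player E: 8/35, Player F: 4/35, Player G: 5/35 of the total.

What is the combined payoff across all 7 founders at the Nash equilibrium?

140.40 hours

For player j, contributing a unit is worthwhile iff 4.8 × (j's share) ≥ 1, i.e. iff j's share is at least 0.2083.
Only Player E (8/35) clears that bar, contributing 13; the remaining 6 contribute 0. Total contributed: 13.
The shared-resources pool pays out 4.8 × 13 = 62.40 in total (split across the unequal shares, but the aggregate is all that matters for the group sum).
The 6 free-riders keep 13 each, adding 78. Group total = 78 + 62.40 = 140.40.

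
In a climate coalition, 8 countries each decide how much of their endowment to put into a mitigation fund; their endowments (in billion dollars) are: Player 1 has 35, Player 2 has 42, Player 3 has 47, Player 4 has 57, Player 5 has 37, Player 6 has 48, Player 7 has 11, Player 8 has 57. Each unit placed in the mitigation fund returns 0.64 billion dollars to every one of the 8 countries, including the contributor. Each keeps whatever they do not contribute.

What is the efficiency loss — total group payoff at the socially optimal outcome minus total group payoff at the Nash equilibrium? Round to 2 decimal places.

The private return per contributed unit is 0.64 < 1 for everyone, so the Nash equilibrium is zero contribution and the group total is Σ E_j = 35 + 42 + 47 + 57 + 37 + 48 + 11 + 57 = 334.
Each contributed unit returns 5.120 to the group, so the social optimum is full contribution by everyone: group total = 5.120 × 334 = 1710.08.
Efficiency loss = (5.120 − 1) × 334 = 1376.08.

1376.08 billion dollars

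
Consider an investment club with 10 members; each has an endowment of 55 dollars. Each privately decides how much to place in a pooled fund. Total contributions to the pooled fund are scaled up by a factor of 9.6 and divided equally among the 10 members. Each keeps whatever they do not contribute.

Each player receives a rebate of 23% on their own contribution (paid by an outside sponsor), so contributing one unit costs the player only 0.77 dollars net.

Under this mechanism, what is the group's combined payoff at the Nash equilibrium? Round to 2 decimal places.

With the mechanism, a contributed unit returns (9.6/10) / 0.77 = 1.2468 per unit of net cost to the contributor — now above 1 — so contributing fully is weakly dominant for every player.
So the Nash equilibrium is full contribution by all 10; the group earns 10 × (55 × 0.23 + 9.6 × 55) = 5406.50.

5406.50 dollars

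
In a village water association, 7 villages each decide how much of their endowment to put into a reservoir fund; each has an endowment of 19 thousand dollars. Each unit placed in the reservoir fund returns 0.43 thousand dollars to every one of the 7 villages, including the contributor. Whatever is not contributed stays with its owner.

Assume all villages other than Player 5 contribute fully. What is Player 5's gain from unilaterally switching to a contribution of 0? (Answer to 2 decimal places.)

Switching from a contribution of 19 to 0 lets Player 5 keep an extra 19 thousand dollars, but lowers the reservoir fund by 19, which costs Player 5 their own share of that drop: 0.43 × 19 = 8.17.
Net gain = 19 − 8.17 = 10.83. The private return per contributed unit (0.43) is below 1, so free-riding is indeed the best response regardless of what the others do.

10.83 thousand dollars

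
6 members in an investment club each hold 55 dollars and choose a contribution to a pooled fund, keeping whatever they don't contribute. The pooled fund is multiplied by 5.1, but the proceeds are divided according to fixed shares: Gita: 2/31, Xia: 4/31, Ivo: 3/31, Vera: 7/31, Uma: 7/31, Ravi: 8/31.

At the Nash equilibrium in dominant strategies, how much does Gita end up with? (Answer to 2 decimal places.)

For player j, contributing a unit is worthwhile iff 5.1 × (j's share) ≥ 1, i.e. iff j's share is at least 0.1961.
Vera, Uma and Ravi clear that bar, contributing 55 each; the remaining 3 contribute 0. Total contributed: 165.
Gita keeps 55 and receives 5.1 × 165 × 2/31 = 54.29 from the pooled fund, for a payoff of 109.29.

109.29 dollars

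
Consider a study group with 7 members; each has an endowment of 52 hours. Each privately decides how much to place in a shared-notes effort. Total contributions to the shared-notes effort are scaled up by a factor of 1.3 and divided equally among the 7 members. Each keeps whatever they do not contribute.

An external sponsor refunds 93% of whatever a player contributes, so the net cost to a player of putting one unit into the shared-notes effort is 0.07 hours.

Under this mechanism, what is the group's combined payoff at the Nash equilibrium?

811.72 hours

Under the mechanism each unit contributed yields (1.3/7) / 0.07 = 2.6531 back to its contributor per unit of net cost, which exceeds 1, making full contribution the dominant choice for everyone.
At the Nash equilibrium everyone contributes 52. Group total payoff = 7 × (52 × 0.93 + 1.3 × 52) = 811.72.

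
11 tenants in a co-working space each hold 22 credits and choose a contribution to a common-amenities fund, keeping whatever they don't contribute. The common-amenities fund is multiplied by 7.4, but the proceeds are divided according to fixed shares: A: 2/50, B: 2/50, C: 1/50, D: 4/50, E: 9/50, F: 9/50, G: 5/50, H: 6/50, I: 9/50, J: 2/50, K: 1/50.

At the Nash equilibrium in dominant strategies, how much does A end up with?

Each unit j contributes comes back to j as 7.4 × (j's share), so j prefers to contribute only if that share exceeds 1/7.4 = 0.1351; otherwise keeping the unit dominates.
The shares above 0.1351 belong to E, F and I, contributing 22 each; the remaining 8 contribute 0. Total contributed: 66.
A keeps 22 and receives 7.4 × 66 × 2/50 = 19.54 from the common-amenities fund, for a payoff of 41.54.

41.54 credits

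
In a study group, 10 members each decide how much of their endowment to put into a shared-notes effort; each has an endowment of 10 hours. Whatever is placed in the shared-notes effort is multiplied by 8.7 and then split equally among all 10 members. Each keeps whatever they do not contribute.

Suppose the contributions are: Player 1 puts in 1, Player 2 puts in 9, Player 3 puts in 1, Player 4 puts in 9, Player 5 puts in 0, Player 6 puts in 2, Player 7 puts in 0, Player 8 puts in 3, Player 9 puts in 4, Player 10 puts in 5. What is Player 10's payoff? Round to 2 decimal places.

34.58 hours

Total contributed: 1 + 9 + 1 + 9 + 0 + 2 + 0 + 3 + 4 + 5 = 34.
Each receives 8.7 × 34 / 10 = 29.58 from the shared-notes effort.
Player 10 keeps 10 − 5 = 5, so Player 10's payoff is 5 + 29.58 = 34.58.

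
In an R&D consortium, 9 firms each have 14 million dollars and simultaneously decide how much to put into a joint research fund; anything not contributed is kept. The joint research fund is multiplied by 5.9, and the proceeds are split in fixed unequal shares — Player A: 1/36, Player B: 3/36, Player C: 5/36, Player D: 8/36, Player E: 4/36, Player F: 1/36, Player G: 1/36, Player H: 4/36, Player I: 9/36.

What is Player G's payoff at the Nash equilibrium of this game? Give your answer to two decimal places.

18.59 million dollars

Player j's private return per contributed unit is 5.9 × (j's share). Contributing is weakly dominant for j when that share is at least 1/5.9 = 0.1695, and contributing 0 is dominant otherwise.
Player D and Player I are above the threshold, contributing 14 each; the remaining 7 contribute 0. Total contributed: 28.
Player G keeps 14 and receives 5.9 × 28 × 1/36 = 4.59 from the joint research fund, for a payoff of 18.59.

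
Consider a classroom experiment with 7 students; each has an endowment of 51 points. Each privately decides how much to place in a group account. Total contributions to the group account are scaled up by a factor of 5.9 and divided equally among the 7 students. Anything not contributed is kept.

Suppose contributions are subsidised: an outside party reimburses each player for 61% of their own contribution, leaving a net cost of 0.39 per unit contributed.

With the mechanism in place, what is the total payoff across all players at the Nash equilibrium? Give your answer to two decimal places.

Under the mechanism each unit contributed yields (5.9/7) / 0.39 = 2.1612 back to its contributor per unit of net cost, which exceeds 1, making full contribution the dominant choice for everyone.
So the Nash equilibrium is full contribution by all 7; the group earns 7 × (51 × 0.61 + 5.9 × 51) = 2324.07.

2324.07 points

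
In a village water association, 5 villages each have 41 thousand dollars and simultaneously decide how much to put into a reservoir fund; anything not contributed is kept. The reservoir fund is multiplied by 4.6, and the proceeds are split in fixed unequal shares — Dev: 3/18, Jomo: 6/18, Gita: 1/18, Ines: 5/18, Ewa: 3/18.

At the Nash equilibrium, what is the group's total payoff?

500.20 thousand dollars

A player with share s gets back 4.6·s per unit contributed, so full contribution is dominant for anyone with s > 1/4.6 = 0.2174 and zero contribution is dominant for anyone below.
Jomo and Ines clear that bar, contributing 41 each; the remaining 3 contribute 0. Total contributed: 82.
The reservoir fund pays out 4.6 × 82 = 377.20 in total (split across the unequal shares, but the aggregate is all that matters for the group sum).
The 3 free-riders keep 41 each, adding 123. Group total = 123 + 377.20 = 500.20.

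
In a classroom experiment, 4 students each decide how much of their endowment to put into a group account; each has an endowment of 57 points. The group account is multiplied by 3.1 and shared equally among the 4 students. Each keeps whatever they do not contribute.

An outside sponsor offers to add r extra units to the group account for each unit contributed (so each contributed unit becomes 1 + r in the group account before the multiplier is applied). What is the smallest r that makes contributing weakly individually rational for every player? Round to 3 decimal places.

With matching at rate r, one contributed unit becomes (1 + r) in the group account and returns 3.1 × (1 + r) / 4 to the contributor.
Setting this equal to 1: 1 + r = 4/3.1 = 1.2903.
So the minimum matching rate is r = 1.2903 − 1 = 0.290.

0.290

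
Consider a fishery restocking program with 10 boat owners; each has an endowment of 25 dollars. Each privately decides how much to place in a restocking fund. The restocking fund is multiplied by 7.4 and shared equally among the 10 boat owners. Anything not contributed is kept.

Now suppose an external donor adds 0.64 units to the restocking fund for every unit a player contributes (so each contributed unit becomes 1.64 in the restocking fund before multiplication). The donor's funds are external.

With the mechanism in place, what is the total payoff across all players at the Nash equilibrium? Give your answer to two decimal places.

Under the mechanism each unit contributed yields 7.4 × 1.64 / 10 = 1.2136 back to its contributor per unit of net cost, which exceeds 1, making full contribution the dominant choice for everyone.
At the Nash equilibrium everyone contributes 25. Group total payoff = 7.4 × 1.64 × 250 = 3034.00.

3034.00 dollars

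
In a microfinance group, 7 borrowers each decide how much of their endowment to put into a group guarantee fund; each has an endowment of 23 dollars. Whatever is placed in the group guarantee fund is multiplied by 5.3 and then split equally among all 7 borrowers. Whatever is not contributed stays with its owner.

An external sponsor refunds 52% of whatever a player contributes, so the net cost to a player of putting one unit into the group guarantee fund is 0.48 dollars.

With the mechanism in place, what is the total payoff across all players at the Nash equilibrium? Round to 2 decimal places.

With the mechanism, a contributed unit returns (5.3/7) / 0.48 = 1.5774 per unit of net cost to the contributor — now above 1 — so contributing fully is weakly dominant for every player.
So the Nash equilibrium is full contribution by all 7; the group earns 7 × (23 × 0.52 + 5.3 × 23) = 937.02.

937.02 dollars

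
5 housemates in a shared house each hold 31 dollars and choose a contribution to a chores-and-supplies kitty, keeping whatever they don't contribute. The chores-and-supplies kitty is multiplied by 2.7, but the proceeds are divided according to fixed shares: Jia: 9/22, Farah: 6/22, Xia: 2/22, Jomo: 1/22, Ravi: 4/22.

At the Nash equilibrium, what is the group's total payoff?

207.70 dollars

Each unit j contributes comes back to j as 2.7 × (j's share), so j prefers to contribute only if that share exceeds 1/2.7 = 0.3704; otherwise keeping the unit dominates.
Only Jia (9/22) clears that bar, contributing 31; the remaining 4 contribute 0. Total contributed: 31.
The chores-and-supplies kitty pays out 2.7 × 31 = 83.70 in total (split across the unequal shares, but the aggregate is all that matters for the group sum).
The 4 free-riders keep 31 each, adding 124. Group total = 124 + 83.70 = 207.70.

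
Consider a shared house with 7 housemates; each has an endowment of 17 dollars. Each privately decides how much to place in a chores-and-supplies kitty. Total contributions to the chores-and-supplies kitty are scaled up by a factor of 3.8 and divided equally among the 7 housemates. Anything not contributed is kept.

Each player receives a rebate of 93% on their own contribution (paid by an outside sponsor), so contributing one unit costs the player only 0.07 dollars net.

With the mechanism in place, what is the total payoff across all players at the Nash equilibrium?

With the mechanism, a contributed unit returns (3.8/7) / 0.07 = 7.7551 per unit of net cost to the contributor — now above 1 — so contributing fully is weakly dominant for every player.
At the Nash equilibrium everyone contributes 17. Group total payoff = 7 × (17 × 0.93 + 3.8 × 17) = 562.87.

562.87 dollars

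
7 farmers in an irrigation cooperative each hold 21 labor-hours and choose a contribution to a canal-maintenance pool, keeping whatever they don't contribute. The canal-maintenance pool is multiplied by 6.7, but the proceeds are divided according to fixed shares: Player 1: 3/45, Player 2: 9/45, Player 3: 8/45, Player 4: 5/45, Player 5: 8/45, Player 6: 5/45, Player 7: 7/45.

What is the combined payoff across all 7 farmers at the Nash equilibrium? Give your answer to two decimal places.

Player j's private return per contributed unit is 6.7 × (j's share). Contributing is weakly dominant for j when that share is at least 1/6.7 = 0.1493, and contributing 0 is dominant otherwise.
Player 2, Player 3, Player 5 and Player 7 are above the threshold, contributing 21 each; the remaining 3 contribute 0. Total contributed: 84.
The canal-maintenance pool pays out 6.7 × 84 = 562.80 in total (split across the unequal shares, but the aggregate is all that matters for the group sum).
The 3 free-riders keep 21 each, adding 63. Group total = 63 + 562.80 = 625.80.

625.80 labor-hours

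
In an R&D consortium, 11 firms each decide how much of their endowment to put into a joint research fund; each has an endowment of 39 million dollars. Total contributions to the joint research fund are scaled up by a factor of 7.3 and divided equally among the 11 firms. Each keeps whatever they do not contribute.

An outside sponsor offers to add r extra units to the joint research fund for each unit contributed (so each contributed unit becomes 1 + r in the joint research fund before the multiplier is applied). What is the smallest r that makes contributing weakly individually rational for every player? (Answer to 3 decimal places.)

0.507

With matching at rate r, one contributed unit becomes (1 + r) in the joint research fund and returns 7.3 × (1 + r) / 11 to the contributor.
Setting this equal to 1: 1 + r = 11/7.3 = 1.5068.
So the minimum matching rate is r = 1.5068 − 1 = 0.507.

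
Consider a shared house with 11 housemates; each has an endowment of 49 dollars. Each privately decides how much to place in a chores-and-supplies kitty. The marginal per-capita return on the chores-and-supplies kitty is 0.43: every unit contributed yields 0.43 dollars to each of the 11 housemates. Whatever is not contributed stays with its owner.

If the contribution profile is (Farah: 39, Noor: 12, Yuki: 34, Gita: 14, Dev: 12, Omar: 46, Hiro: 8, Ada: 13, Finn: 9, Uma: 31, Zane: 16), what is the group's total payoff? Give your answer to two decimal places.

Total contributed: 39 + 12 + 34 + 14 + 12 + 46 + 8 + 13 + 9 + 31 + 16 = 234; total kept: 11 × 49 − 234 = 305.
The chores-and-supplies kitty pays out 0.43 × 11 × 234 = 1106.82 in aggregate.
Group total = 305 + 1106.82 = 1411.82.

1411.82 dollars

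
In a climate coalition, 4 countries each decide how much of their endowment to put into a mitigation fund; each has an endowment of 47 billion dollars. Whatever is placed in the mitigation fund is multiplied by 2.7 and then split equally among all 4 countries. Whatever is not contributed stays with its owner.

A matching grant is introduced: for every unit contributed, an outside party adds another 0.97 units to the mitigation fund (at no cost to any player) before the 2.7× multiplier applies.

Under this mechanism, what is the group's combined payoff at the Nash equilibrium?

With the mechanism, a contributed unit returns 2.7 × 1.97 / 4 = 1.3298 per unit of net cost to the contributor — now above 1 — so contributing fully is weakly dominant for every player.
So the Nash equilibrium is full contribution by all 4; the group earns 2.7 × 1.97 × 188 = 999.97.

999.97 billion dollars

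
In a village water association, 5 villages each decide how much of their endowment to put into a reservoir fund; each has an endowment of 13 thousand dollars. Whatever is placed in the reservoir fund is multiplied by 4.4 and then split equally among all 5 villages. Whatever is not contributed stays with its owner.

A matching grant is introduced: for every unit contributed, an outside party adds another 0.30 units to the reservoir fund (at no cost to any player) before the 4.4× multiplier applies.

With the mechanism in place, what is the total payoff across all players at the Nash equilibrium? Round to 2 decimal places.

371.80 thousand dollars

With the mechanism, a contributed unit returns 4.4 × 1.30 / 5 = 1.1440 per unit of net cost to the contributor — now above 1 — so contributing fully is weakly dominant for every player.
At the Nash equilibrium everyone contributes 13. Group total payoff = 4.4 × 1.30 × 65 = 371.80.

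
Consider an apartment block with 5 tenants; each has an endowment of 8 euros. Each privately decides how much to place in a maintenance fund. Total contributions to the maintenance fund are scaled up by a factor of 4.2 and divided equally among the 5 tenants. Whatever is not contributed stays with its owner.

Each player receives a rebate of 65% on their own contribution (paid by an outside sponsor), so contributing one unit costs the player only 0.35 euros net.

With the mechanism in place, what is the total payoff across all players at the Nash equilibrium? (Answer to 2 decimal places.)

194.00 euros

With the mechanism, a contributed unit returns (4.2/5) / 0.35 = 2.4000 per unit of net cost to the contributor — now above 1 — so contributing fully is weakly dominant for every player.
At the Nash equilibrium everyone contributes 8. Group total payoff = 5 × (8 × 0.65 + 4.2 × 8) = 194.00.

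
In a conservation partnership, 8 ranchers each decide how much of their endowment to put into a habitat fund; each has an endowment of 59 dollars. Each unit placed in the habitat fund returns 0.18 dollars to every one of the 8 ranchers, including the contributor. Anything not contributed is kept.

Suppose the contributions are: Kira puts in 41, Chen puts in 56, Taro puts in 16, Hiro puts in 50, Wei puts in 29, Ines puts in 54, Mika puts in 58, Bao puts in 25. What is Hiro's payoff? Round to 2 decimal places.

Total contributed: 41 + 56 + 16 + 50 + 29 + 54 + 58 + 25 = 329.
Each receives 0.18 × 329 = 59.22 from the habitat fund.
Hiro keeps 59 − 50 = 9, so Hiro's payoff is 9 + 59.22 = 68.22.

68.22 dollars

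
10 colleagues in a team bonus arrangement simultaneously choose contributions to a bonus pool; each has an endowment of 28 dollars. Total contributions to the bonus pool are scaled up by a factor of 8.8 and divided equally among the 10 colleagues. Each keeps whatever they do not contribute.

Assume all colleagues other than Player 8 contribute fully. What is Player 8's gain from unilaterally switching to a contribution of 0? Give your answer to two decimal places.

3.36 dollars

Switching from a contribution of 28 to 0 lets Player 8 keep an extra 28 dollars, but lowers the bonus pool by 28, which costs Player 8 their own share of that drop: 8.8/10 × 28 = 24.64.
Net gain = 28 − 24.64 = 3.36. The private return per contributed unit (0.8800) is below 1, so free-riding is indeed the best response regardless of what the others do.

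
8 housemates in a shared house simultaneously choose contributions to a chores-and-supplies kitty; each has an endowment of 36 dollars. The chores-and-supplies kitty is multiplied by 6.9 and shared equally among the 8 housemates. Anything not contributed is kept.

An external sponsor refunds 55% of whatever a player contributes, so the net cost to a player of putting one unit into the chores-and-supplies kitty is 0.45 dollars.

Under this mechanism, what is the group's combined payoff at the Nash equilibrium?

2145.60 dollars

Under the mechanism each unit contributed yields (6.9/8) / 0.45 = 1.9167 back to its contributor per unit of net cost, which exceeds 1, making full contribution the dominant choice for everyone.
At the Nash equilibrium everyone contributes 36. Group total payoff = 8 × (36 × 0.55 + 6.9 × 36) = 2145.60.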